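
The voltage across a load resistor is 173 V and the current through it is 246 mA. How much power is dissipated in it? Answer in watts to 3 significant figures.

Since both terminal voltage and current are stated, P = V I gives the power in one step.
P = 173 V × 0.2460 A = 42.56 W

42.6 W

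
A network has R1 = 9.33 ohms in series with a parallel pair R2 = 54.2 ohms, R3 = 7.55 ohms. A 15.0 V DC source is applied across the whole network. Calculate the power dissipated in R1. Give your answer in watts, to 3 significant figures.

8.24 W

Collapse R2‖R3 to a single equivalent, reducing the network to two series elements.
R_p = (54.2×7.55)/(54.2+7.55) = 6.627 Ω
R_total = 9.33 + 6.627 = 15.96 Ω
I = V / R_total = 15.0 / 15.96 = 0.9400 A
All the current flows through R1; use P = I²R.
P_R1 = (0.9400)² × 9.33 = 8.245 W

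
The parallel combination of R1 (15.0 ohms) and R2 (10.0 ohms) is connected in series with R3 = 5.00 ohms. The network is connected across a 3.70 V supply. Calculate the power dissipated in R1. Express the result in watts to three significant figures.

Reduce the parallel combination to a single R_p; the circuit then becomes R_p in series with the remaining resistor.
R_p = (15.0×10.0)/(15.0+10.0) = 6.000 Ω
R_total = R_p + 5.00 = 6.000 + 5.00 = 11.00 Ω
I = V / R_total = 3.70 / 11.00 = 0.3364 A
Voltage across the parallel pair: V_p = I × R_p = 0.3364 × 6.000 = 2.018 V
R1 has V_p across it, so P = V_p²/R1.
P_R1 = (2.018)² / 15.0 = 0.2715 W

0.272 W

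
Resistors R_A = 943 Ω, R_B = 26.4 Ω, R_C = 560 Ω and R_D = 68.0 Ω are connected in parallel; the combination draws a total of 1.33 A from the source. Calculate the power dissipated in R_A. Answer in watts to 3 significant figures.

Parallel branches share V, not I — compute V via R_eq, then use V²/R for the target branch.
1/R_eq = 1/943 + 1/26.4 + 1/560 + 1/68.0 ⇒ R_eq = 18.04 Ω
V = I_total × R_eq = 1.330 × 18.04 = 23.99 V
P_R_A = V² / R_A = (23.99)² / 943 = 0.6105 W

0.611 W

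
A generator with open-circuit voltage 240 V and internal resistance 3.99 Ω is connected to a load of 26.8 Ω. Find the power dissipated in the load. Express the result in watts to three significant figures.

1630 W

Find the circuit current first, then P = I²R for the load (series elements share I).
I = ε / (r + R) = 240 / (3.99 + 26.8) = 7.795 A
P_load = I² R = (7.795)² × 26.8 = 1628 W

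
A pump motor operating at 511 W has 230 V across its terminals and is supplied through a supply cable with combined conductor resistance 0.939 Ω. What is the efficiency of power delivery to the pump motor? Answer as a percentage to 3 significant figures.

99.1 %

I = P / V = 511 / 230 = 2.222 A through the supply cable.
P_line = I² R_line = (2.222)² × 0.939 = 4.635 W
P_source = P_load + P_line = 511.0 + 4.635 = 515.6 W
η = P_load / P_source = 511.0 / 515.6 = 0.9910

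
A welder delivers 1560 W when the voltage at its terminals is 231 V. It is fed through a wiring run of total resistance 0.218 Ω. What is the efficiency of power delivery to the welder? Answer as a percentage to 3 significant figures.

99.4 %

I = P / V = 1560 / 231 = 6.753 A through the wiring run.
P_line = I² R_line = (6.753)² × 0.218 = 9.942 W
P_source = P_load + P_line = 1560 + 9.942 = 1570 W
η = P_load / P_source = 1560 / 1570 = 0.9937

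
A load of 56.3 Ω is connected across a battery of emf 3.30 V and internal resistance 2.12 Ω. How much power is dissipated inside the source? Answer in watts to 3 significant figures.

0.00676 W

Internal loss is I²r, with I set by the total series resistance r+R.
I = ε / (r + R) = 3.30 / (2.12 + 56.3) = 0.05649 A
P_int = I² r = (0.05649)² × 2.12 = 0.006765 W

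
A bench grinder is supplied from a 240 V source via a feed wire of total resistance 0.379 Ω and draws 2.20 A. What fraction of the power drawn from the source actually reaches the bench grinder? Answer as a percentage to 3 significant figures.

The feed wire carries the full 2.20 A.
P_line = I² R_line = (2.200)² × 0.379 = 1.834 W
P_source = V I = 240 × 2.200 = 528.0 W; P_load = 526.2 W
η = P_load / P_source = 526.2 / 528.0 = 0.9965

99.7 %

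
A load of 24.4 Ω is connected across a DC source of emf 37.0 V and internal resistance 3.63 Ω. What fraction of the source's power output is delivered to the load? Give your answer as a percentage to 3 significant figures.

The source delivers εI, of which I²R reaches the load and I²r is lost; since I is common, η = R/(R+r).
η = R / (R + r) = 24.4 / (24.4 + 3.63) = 0.8705

87.0 %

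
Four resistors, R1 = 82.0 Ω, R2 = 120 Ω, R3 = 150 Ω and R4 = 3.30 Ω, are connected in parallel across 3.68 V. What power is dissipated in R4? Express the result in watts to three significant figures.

Parallel branches share the same voltage; P = V²/R gives the branch power in one step.
P_R4 = V² / R4 = (3.68)² / 3.30 Ω = 4.104 W

4.10 W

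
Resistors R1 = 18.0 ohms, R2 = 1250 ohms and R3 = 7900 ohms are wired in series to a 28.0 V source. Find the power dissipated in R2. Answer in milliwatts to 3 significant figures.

Since the resistors are in series they all carry the loop current I = V/R_total; the power in any one is I²R.
R_total = 18.0 + 1250 + 7900 = 9168 Ω
I = V / R_total = 28.0 / 9168 = 0.003054 A
P_R2 = I² × R2 = (0.003054)² × 1250 = 0.01166 W

11.7 mW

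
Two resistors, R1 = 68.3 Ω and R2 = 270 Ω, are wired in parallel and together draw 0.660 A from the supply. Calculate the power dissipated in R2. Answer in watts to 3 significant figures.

Only the total current is stated, so first find the parallel equivalent to get the voltage across the combination.
1/R_eq = 1/68.3 + 1/270 ⇒ R_eq = 54.51 Ω
V = I_total × R_eq = 0.6600 × 54.51 = 35.98 V
P_R2 = V² / R2 = (35.98)² / 270 = 4.794 W

4.79 W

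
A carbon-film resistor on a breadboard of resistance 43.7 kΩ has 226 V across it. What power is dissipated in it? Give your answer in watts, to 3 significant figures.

1.17 W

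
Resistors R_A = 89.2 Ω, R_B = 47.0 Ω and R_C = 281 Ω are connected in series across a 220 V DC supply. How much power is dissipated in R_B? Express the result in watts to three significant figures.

In a series string the same current flows through every resistor — find that current, then P = I²R for the one we want.
R_total = 89.2 + 47.0 + 281 = 417.2 Ω
I = V / R_total = 220 / 417.2 = 0.5273 A
P_R_B = I² × R_B = (0.5273)² × 47.0 = 13.07 W

13.1 W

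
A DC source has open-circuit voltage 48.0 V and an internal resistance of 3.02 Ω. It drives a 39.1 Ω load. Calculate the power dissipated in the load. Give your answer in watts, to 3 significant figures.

50.8 W

Find the circuit current first, then P = I²R for the load (series elements share I).
I = ε / (r + R) = 48.0 / (3.02 + 39.1) = 1.140 A
P_load = I² R = (1.140)² × 39.1 = 50.78 W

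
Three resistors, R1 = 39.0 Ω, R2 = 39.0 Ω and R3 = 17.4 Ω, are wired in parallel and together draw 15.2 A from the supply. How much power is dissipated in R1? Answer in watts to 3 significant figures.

501 W

Parallel branches share V, not I — compute V via R_eq, then use V²/R for the target branch.
1/R_eq = 1/39.0 + 1/39.0 + 1/17.4 ⇒ R_eq = 9.195 Ω
V = I_total × R_eq = 15.20 × 9.195 = 139.8 V
P_R1 = V² / R1 = (139.8)² / 39.0 = 500.9 W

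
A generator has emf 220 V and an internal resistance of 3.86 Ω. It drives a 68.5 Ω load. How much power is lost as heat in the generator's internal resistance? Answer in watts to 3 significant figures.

35.7 W

The source's internal resistance is just another series element carrying I; its dissipation is I²r.
I = ε / (r + R) = 220 / (3.86 + 68.5) = 3.040 A
P_int = I² r = (3.040)² × 3.86 = 35.68 W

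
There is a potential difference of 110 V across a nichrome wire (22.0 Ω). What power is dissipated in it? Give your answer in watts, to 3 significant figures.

Voltage and resistance are given, so P = V²/R is the one-step route.
P = (110 V)² / 22.0 Ω = 550.0 W

550 W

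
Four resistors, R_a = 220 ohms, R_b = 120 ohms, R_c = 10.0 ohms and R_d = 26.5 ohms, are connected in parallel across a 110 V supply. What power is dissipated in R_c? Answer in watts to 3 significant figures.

1210 W

Parallel branches share the same voltage; P = V²/R gives the branch power in one step.
P_R_c = V² / R_c = (110)² / 10.0 Ω = 1210 W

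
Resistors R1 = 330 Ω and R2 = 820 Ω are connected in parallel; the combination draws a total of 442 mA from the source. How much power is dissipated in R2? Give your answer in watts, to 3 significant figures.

We need the common branch voltage; get it from I_total × R_eq, then P = V²/R for the branch.
1/R_eq = 1/330 + 1/820 ⇒ R_eq = 235.3 Ω
V = I_total × R_eq = 0.4420 × 235.3 = 104.0 V
P_R2 = V² / R2 = (104.0)² / 820 = 13.19 W

13.2 W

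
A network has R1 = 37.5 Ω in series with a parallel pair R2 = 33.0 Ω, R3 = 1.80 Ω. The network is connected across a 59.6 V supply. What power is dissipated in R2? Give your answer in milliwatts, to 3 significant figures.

204 mW

First combine the parallel branches into one equivalent R_p, then R1 + R_p is a series pair.
R_p = (33.0×1.80)/(33.0+1.80) = 1.707 Ω
R_total = 37.5 + 1.707 = 39.21 Ω
I = V / R_total = 59.6 / 39.21 = 1.520 A
Voltage across the parallel pair: V_p = I × R_p = 1.520 × 1.707 = 2.595 V
With V_p across R2, its power is V_p²/R2.
P_R2 = (2.595)² / 33.0 = 0.2040 W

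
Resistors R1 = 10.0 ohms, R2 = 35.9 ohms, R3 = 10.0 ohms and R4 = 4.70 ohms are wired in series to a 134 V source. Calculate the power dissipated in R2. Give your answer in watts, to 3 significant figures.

In a series string the same current flows through every resistor — find that current, then P = I²R for the one we want.
R_total = 10.0 + 35.9 + 10.0 + 4.70 = 60.60 Ω
I = V / R_total = 134 / 60.60 = 2.211 A
P_R2 = I² × R2 = (2.211)² × 35.9 = 175.5 W

176 W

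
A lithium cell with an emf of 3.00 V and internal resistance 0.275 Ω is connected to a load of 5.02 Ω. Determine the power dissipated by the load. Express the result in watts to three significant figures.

1.61 W

Find the circuit current first, then P = I²R for the load (series elements share I).
I = ε / (r + R) = 3.00 / (0.275 + 5.02) = 0.5666 A
P_load = I² R = (0.5666)² × 5.02 = 1.611 W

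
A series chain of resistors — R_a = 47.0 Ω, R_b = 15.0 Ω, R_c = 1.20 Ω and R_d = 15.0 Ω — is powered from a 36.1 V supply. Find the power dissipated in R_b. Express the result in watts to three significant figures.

3.20 W

Since the resistors are in series they all carry the loop current I = V/R_total; the power in any one is I²R.
R_total = 47.0 + 15.0 + 1.20 + 15.0 = 78.20 Ω
I = V / R_total = 36.1 / 78.20 = 0.4616 A
P_R_b = I² × R_b = (0.4616)² × 15.0 = 3.197 W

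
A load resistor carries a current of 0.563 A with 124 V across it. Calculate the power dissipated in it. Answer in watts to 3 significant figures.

69.8 W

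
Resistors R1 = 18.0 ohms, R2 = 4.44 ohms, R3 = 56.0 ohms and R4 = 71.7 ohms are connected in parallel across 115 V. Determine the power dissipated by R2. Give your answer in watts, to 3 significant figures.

Parallel branches share the same voltage; P = V²/R gives the branch power in one step.
P_R2 = V² / R2 = (115)² / 4.44 Ω = 2979 W

2980 W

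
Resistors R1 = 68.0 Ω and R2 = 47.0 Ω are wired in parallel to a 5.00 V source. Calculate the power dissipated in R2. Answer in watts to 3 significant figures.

Each parallel branch sees the full supply voltage, so P = V²/R applies directly to the target branch.
P_R2 = V² / R2 = (5.00)² / 47.0 Ω = 0.5319 W

0.532 W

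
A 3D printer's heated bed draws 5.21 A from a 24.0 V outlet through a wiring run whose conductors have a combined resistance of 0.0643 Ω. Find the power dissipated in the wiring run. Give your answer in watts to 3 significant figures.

Line loss is just I²R for the cable — we know both I and R_line directly.
The wiring run carries the full 5.21 A.
P_line = I² R_line = (5.210)² × 0.0643 = 1.745 W

1.75 W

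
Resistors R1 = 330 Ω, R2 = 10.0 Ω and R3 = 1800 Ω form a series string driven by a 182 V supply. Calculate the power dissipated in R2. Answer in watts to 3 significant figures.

0.0723 W

Since the resistors are in series they all carry the loop current I = V/R_total; the power in any one is I²R.
R_total = 330 + 10.0 + 1800 = 2140 Ω
I = V / R_total = 182 / 2140 = 0.08505 A
P_R2 = I² × R2 = (0.08505)² × 10.0 = 0.07233 W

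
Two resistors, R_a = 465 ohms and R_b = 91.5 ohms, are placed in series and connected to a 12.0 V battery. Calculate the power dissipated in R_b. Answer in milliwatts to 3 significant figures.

Series elements share the same current, so find I first, then use P = I²R.
R_total = 465 + 91.5 = 556.5 Ω
I = V / R_total = 12.0 / 556.5 = 0.02156 A
P_R_b = I² × R_b = (0.02156)² × 91.5 = 0.04255 W

42.5 mW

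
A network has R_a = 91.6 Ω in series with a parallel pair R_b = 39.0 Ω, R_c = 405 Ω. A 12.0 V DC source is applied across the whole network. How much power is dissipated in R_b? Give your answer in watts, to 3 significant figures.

Collapse R_b‖R_c to a single equivalent, reducing the network to two series elements.
R_p = (39.0×405)/(39.0+405) = 35.57 Ω
R_total = 91.6 + 35.57 = 127.2 Ω
I = V / R_total = 12.0 / 127.2 = 0.09436 A
Voltage across the parallel pair: V_p = I × R_p = 0.09436 × 35.57 = 3.357 V
R_b sees V_p directly, so P = V_p² / R_b.
P_R_b = (3.357)² / 39.0 = 0.2889 W

0.289 W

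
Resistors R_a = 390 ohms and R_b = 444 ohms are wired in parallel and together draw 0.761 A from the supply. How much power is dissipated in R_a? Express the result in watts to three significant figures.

64.0 W

The branches share the same voltage, but only the total current is given — find V from the equivalent resistance first.
1/R_eq = 1/390 + 1/444 ⇒ R_eq = 207.6 Ω
V = I_total × R_eq = 0.7610 × 207.6 = 158.0 V
P_R_a = V² / R_a = (158.0)² / 390 = 64.01 W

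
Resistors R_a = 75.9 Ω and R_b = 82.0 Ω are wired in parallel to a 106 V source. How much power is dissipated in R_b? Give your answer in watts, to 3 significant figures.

Each parallel branch sees the full supply voltage, so P = V²/R applies directly to the target branch.
P_R_b = V² / R_b = (106)² / 82.0 Ω = 137.0 W

137 W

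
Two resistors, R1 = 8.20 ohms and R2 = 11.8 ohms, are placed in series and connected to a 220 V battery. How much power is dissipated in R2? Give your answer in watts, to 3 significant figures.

1430 W

Since the resistors are in series they all carry the loop current I = V/R_total; the power in any one is I²R.
R_total = 8.20 + 11.8 = 20.00 Ω
I = V / R_total = 220 / 20.00 = 11.00 A
P_R2 = I² × R2 = (11.00)² × 11.8 = 1428 W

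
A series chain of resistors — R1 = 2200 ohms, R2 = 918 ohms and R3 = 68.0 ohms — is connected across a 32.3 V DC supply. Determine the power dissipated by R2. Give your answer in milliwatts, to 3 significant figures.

94.4 mW

Since the resistors are in series they all carry the loop current I = V/R_total; the power in any one is I²R.
R_total = 2200 + 918 + 68.0 = 3186 Ω
I = V / R_total = 32.3 / 3186 = 0.01014 A
P_R2 = I² × R2 = (0.01014)² × 918 = 0.09435 W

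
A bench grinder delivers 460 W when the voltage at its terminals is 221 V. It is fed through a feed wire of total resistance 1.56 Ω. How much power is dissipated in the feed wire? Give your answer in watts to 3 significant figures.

6.76 W

Line loss is just I²R for the cable — we know both I and R_line directly.
I = P / V = 460 / 221 = 2.081 A through the feed wire.
P_line = I² R_line = (2.081)² × 1.56 = 6.759 W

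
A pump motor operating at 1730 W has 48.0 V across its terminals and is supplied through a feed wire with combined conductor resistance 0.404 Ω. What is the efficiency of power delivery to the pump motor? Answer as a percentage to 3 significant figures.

I = P / V = 1730 / 48.0 = 36.04 A through the feed wire.
P_line = I² R_line = (36.04)² × 0.404 = 524.8 W
P_source = P_load + P_line = 1730 + 524.8 = 2255 W
η = P_load / P_source = 1730 / 2255 = 0.7673

76.7 %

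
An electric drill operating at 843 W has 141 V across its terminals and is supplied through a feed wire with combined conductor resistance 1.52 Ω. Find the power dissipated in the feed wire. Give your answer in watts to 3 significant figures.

54.3 W

The feed wire is a series resistance carrying the load current; its dissipation is I²R_line.
I = P / V = 843 / 141 = 5.979 A through the feed wire.
P_line = I² R_line = (5.979)² × 1.52 = 54.33 W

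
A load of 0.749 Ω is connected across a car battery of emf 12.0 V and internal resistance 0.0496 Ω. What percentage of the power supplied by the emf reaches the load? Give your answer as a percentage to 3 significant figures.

Both r and R carry the same current, so the power split is just the resistance split: η = R/(R+r).
η = R / (R + r) = 0.749 / (0.749 + 0.0496) = 0.9379

93.8 %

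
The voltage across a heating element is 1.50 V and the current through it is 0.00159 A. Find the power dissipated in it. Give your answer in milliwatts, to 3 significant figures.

2.38 mW

V and I are known directly — P = V I, no intermediate step needed.
P = 1.50 V × 0.001590 A = 0.002385 W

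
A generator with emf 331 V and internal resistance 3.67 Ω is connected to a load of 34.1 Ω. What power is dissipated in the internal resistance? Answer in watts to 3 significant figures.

r is in series with the load, so it carries the full circuit current — the loss in it is I²r.
I = ε / (r + R) = 331 / (3.67 + 34.1) = 8.764 A
P_int = I² r = (8.764)² × 3.67 = 281.9 W

282 W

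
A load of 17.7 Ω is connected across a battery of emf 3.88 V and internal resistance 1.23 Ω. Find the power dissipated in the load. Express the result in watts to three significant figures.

Find the circuit current first, then P = I²R for the load (series elements share I).
I = ε / (r + R) = 3.88 / (1.23 + 17.7) = 0.2050 A
P_load = I² R = (0.2050)² × 17.7 = 0.7436 W

0.744 W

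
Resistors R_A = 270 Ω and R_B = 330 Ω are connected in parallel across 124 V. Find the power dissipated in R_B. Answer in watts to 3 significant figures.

Every branch has 124 V across it, so for R_B the power is simply V²/R.
P_R_B = V² / R_B = (124)² / 330 Ω = 46.59 W

46.6 W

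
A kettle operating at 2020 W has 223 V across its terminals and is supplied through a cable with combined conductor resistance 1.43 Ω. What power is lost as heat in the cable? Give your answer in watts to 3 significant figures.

The cable and load are in series, so the same current flows in both; the loss is I²R_line.
I = P / V = 2020 / 223 = 9.058 A through the cable.
P_line = I² R_line = (9.058)² × 1.43 = 117.3 W

117 W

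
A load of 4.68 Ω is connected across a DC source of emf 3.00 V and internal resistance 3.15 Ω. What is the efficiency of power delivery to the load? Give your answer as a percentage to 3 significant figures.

η = P_load/(P_load+P_int) = I²R/(I²R+I²r) = R/(R+r) — the I² cancels for series elements.
η = R / (R + r) = 4.68 / (4.68 + 3.15) = 0.5977

59.8 %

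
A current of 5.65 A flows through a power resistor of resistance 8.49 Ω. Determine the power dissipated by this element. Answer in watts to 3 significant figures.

Current and resistance are given, so P = I²R is the direct form.
P = (5.650 A)² × 8.49 Ω = 271.0 W

271 W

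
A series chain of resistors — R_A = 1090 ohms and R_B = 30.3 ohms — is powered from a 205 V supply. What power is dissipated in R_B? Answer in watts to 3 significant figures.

1.01 W

In a series string the same current flows through every resistor — find that current, then P = I²R for the one we want.
R_total = 1090 + 30.3 = 1120 Ω
I = V / R_total = 205 / 1120 = 0.1830 A
P_R_B = I² × R_B = (0.1830)² × 30.3 = 1.015 W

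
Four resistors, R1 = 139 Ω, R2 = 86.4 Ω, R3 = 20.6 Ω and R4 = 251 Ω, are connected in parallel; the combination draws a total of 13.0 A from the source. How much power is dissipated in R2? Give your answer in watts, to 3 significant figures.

The branches share the same voltage, but only the total current is given — find V from the equivalent resistance first.
1/R_eq = 1/139 + 1/86.4 + 1/20.6 + 1/251 ⇒ R_eq = 14.03 Ω
V = I_total × R_eq = 13.00 × 14.03 = 182.3 V
P_R2 = V² / R2 = (182.3)² / 86.4 = 384.8 W

385 W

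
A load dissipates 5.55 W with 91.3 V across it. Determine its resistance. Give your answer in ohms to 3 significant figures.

1500 Ω

The two known quantities fix the third via R = V² / P.
R = (91.3)² / 5.55 = 1502 Ω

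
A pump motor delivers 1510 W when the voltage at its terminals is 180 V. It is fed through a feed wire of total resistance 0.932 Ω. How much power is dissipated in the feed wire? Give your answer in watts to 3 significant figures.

Only the current and the line resistance are needed for the I²R loss.
I = P / V = 1510 / 180 = 8.389 A through the feed wire.
P_line = I² R_line = (8.389)² × 0.932 = 65.59 W

65.6 W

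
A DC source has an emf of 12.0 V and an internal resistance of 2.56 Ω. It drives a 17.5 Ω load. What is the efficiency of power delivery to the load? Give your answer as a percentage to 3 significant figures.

87.2 %

η = P_load/(P_load+P_int) = I²R/(I²R+I²r) = R/(R+r) — the I² cancels for series elements.
η = R / (R + r) = 17.5 / (17.5 + 2.56) = 0.8724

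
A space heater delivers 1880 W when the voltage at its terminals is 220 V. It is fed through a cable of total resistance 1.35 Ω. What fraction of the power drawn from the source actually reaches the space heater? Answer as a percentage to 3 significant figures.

I = P / V = 1880 / 220 = 8.545 A through the cable.
P_line = I² R_line = (8.545)² × 1.35 = 98.58 W
P_source = P_load + P_line = 1880 + 98.58 = 1979 W
η = P_load / P_source = 1880 / 1979 = 0.9502

95.0 %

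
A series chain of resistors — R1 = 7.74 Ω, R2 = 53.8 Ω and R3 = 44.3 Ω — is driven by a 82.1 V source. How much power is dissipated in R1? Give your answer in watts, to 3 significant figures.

4.66 W

Series elements share the same current, so find I first, then use P = I²R.
R_total = 7.74 + 53.8 + 44.3 = 105.8 Ω
I = V / R_total = 82.1 / 105.8 = 0.7757 A
P_R1 = I² × R1 = (0.7757)² × 7.74 = 4.657 W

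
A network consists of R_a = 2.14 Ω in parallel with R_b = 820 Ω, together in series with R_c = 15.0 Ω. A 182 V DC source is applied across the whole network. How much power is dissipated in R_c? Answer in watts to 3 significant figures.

1690 W

Reduce the parallel combination to a single R_p; the circuit then becomes R_p in series with the remaining resistor.
R_p = (2.14×820)/(2.14+820) = 2.134 Ω
R_total = R_p + 15.0 = 2.134 + 15.0 = 17.13 Ω
I = V / R_total = 182 / 17.13 = 10.62 A
All the supply current flows through R_c; use P = I²R_c.
P_R_c = (10.62)² × 15.0 = 1692 W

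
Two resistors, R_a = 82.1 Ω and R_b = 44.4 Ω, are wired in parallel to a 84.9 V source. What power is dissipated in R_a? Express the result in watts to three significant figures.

87.8 W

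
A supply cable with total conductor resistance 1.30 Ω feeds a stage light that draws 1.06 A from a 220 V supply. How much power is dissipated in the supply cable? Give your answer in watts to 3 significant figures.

1.46 W

The supply cable and load are in series, so the same current flows in both; the loss is I²R_line.
The supply cable carries the full 1.06 A.
P_line = I² R_line = (1.060)² × 1.30 = 1.461 W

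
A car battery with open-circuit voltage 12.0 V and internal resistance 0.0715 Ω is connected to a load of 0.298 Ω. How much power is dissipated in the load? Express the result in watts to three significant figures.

314 W

Find the circuit current first, then P = I²R for the load (series elements share I).
I = ε / (r + R) = 12.0 / (0.0715 + 0.298) = 32.48 A
P_load = I² R = (32.48)² × 0.298 = 314.3 W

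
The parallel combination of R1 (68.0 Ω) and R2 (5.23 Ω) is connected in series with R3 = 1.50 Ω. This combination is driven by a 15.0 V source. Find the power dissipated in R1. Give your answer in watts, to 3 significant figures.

First find R_p for the parallel pair, then treat R_p + R3 as a series loop.
R_p = (68.0×5.23)/(68.0+5.23) = 4.856 Ω
R_total = R_p + 1.50 = 4.856 + 1.50 = 6.356 Ω
I = V / R_total = 15.0 / 6.356 = 2.360 A
Voltage across the parallel pair: V_p = I × R_p = 2.360 × 4.856 = 11.46 V
R1 has V_p across it, so P = V_p²/R1.
P_R1 = (11.46)² / 68.0 = 1.931 W

1.93 W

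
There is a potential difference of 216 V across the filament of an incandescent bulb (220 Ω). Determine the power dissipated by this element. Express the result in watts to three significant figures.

Voltage and resistance are given, so P = V²/R is the one-step route.
P = (216 V)² / 220 Ω = 212.1 W

212 W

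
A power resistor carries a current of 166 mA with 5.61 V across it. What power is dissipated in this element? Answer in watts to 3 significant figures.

Since both terminal voltage and current are stated, P = V I gives the power in one step.
P = 5.61 V × 0.1660 A = 0.9313 W

0.931 W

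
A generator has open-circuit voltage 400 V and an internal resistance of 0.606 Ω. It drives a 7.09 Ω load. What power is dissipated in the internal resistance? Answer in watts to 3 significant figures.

r is in series with the load, so it carries the full circuit current — the loss in it is I²r.
I = ε / (r + R) = 400 / (0.606 + 7.09) = 51.98 A
P_int = I² r = (51.98)² × 0.606 = 1637 W

1640 W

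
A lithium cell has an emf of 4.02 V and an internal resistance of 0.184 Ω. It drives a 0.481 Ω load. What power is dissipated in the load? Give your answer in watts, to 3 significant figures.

Find the circuit current first, then P = I²R for the load (series elements share I).
I = ε / (r + R) = 4.02 / (0.184 + 0.481) = 6.045 A
P_load = I² R = (6.045)² × 0.481 = 17.58 W

17.6 W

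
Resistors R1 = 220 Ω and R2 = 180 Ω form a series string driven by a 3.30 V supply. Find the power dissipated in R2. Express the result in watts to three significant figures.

Series elements share the same current, so find I first, then use P = I²R.
R_total = 220 + 180 = 400.0 Ω
I = V / R_total = 3.30 / 400.0 = 0.008250 A
P_R2 = I² × R2 = (0.008250)² × 180 = 0.01225 W

0.0123 W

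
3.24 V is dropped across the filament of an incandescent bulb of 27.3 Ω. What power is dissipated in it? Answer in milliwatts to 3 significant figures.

385 mW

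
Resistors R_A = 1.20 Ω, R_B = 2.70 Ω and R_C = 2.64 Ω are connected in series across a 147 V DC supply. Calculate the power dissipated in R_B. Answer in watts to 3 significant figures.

1360 W

In a series string the same current flows through every resistor — find that current, then P = I²R for the one we want.
R_total = 1.20 + 2.70 + 2.64 = 6.540 Ω
I = V / R_total = 147 / 6.540 = 22.48 A
P_R_B = I² × R_B = (22.48)² × 2.70 = 1364 W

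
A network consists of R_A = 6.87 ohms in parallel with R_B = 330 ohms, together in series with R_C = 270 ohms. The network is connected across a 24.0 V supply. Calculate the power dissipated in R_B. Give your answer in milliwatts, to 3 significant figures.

1.03 mW

First find R_p for the parallel pair, then treat R_p + R_C as a series loop.
R_p = (6.87×330)/(6.87+330) = 6.730 Ω
R_total = R_p + 270 = 6.730 + 270 = 276.7 Ω
I = V / R_total = 24.0 / 276.7 = 0.08673 A
Voltage across the parallel pair: V_p = I × R_p = 0.08673 × 6.730 = 0.5837 V
R_B has V_p across it, so P = V_p²/R_B.
P_R_B = (0.5837)² / 330 = 0.001032 W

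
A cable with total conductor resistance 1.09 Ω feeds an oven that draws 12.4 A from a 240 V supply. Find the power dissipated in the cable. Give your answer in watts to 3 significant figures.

168 W

Only the current and the line resistance are needed for the I²R loss.
The cable carries the full 12.4 A.
P_line = I² R_line = (12.40)² × 1.09 = 167.6 W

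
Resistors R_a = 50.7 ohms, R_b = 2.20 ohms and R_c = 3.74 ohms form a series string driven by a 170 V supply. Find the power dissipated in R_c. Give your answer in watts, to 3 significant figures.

33.7 W

Series elements share the same current, so find I first, then use P = I²R.
R_total = 50.7 + 2.20 + 3.74 = 56.64 Ω
I = V / R_total = 170 / 56.64 = 3.001 A
P_R_c = I² × R_c = (3.001)² × 3.74 = 33.69 W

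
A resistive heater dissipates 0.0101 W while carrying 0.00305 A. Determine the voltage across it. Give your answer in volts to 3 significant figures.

3.31 V

Inverting the appropriate power form: V = P / I.
V = 0.0101 / 0.003050 = 3.311 V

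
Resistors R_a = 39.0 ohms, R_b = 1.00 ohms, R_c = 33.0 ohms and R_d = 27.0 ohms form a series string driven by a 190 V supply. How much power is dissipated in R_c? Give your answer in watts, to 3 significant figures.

The current is common to all series resistors; compute it, then apply P = I²R for the target.
R_total = 39.0 + 1.00 + 33.0 + 27.0 = 100.0 Ω
I = V / R_total = 190 / 100.0 = 1.900 A
P_R_c = I² × R_c = (1.900)² × 33.0 = 119.1 W

119 W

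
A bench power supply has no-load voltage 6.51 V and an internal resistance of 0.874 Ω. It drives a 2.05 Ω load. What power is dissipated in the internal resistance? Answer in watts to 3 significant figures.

4.33 W

Internal loss is I²r, with I set by the total series resistance r+R.
I = ε / (r + R) = 6.51 / (0.874 + 2.05) = 2.226 A
P_int = I² r = (2.226)² × 0.874 = 4.332 W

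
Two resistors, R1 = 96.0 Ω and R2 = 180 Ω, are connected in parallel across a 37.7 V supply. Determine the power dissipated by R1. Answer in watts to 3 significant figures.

14.8 W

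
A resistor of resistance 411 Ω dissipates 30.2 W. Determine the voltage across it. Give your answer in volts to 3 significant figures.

111 V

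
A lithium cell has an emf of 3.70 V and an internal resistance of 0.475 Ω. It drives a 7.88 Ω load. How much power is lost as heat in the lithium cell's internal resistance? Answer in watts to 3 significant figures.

The internal resistance carries the same current as the load; P_int = I²r.
I = ε / (r + R) = 3.70 / (0.475 + 7.88) = 0.4428 A
P_int = I² r = (0.4428)² × 0.475 = 0.09315 W

0.0932 W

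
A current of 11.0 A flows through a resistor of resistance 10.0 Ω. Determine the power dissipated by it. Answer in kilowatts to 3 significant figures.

1.21 kW

With I and R stated, P = I²R applies in one step.
P = (11.00 A)² × 10.0 Ω = 1210 W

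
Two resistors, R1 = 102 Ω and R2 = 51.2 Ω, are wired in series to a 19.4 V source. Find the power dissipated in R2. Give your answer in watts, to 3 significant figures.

Since the resistors are in series they all carry the loop current I = V/R_total; the power in any one is I²R.
R_total = 102 + 51.2 = 153.2 Ω
I = V / R_total = 19.4 / 153.2 = 0.1266 A
P_R2 = I² × R2 = (0.1266)² × 51.2 = 0.8210 W

0.821 W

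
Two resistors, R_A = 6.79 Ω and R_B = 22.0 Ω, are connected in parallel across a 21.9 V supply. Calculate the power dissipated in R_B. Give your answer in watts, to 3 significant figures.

Every branch has 21.9 V across it, so for R_B the power is simply V²/R.
P_R_B = V² / R_B = (21.9)² / 22.0 Ω = 21.80 W

21.8 W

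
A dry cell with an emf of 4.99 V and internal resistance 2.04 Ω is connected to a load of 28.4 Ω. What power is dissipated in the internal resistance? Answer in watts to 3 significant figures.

0.0548 W

The source's internal resistance is just another series element carrying I; its dissipation is I²r.
I = ε / (r + R) = 4.99 / (2.04 + 28.4) = 0.1639 A
P_int = I² r = (0.1639)² × 2.04 = 0.05482 W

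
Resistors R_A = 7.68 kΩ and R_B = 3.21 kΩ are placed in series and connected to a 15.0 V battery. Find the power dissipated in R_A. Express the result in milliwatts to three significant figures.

Series elements share the same current, so find I first, then use P = I²R.
R_total = (7.68 + 3.21) kΩ = 10890 Ω
I = V / R_total = 15.0 / 10890 = 0.001377 A
P_R_A = I² × R_A = (0.001377)² × 7680 = 0.01457 W

14.6 mW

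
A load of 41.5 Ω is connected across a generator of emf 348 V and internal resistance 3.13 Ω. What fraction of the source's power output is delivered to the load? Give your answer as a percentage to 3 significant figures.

93.0 %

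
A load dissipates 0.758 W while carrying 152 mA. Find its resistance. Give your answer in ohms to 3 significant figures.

32.8 Ω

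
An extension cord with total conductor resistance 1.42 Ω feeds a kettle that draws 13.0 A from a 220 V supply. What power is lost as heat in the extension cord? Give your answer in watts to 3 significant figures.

240 W

Only the current and the line resistance are needed for the I²R loss.
The extension cord carries the full 13.0 A.
P_line = I² R_line = (13.00)² × 1.42 = 240.0 W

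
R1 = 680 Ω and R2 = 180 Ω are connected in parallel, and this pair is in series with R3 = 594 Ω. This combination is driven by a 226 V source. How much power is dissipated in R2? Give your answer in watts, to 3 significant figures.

10.6 W

First find R_p for the parallel pair, then treat R_p + R3 as a series loop.
R_p = (680×180)/(680+180) = 142.3 Ω
R_total = R_p + 594 = 142.3 + 594 = 736.3 Ω
I = V / R_total = 226 / 736.3 = 0.3069 A
Voltage across the parallel pair: V_p = I × R_p = 0.3069 × 142.3 = 43.68 V
R2 sits across V_p; its power is V_p²/R.
P_R2 = (43.68)² / 180 = 10.60 W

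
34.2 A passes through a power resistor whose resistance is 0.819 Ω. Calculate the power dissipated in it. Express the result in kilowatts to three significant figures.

Knowing I and R, the power is just I²R — no need to find V first.
P = (34.20 A)² × 0.819 Ω = 957.9 W

0.958 kW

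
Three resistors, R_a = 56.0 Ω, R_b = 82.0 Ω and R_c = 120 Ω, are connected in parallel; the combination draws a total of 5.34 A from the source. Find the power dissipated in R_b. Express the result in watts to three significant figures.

236 W

Only the total current is stated, so first find the parallel equivalent to get the voltage across the combination.
1/R_eq = 1/56.0 + 1/82.0 + 1/120 ⇒ R_eq = 26.05 Ω
V = I_total × R_eq = 5.340 × 26.05 = 139.1 V
P_R_b = V² / R_b = (139.1)² / 82.0 = 236.0 W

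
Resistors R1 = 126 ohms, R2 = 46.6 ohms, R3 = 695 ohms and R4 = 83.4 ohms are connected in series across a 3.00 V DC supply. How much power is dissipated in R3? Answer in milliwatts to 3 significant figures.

Every series element carries the same I. Get I from the total resistance, then P = I² × R3.
R_total = 126 + 46.6 + 695 + 83.4 = 951.0 Ω
I = V / R_total = 3.00 / 951.0 = 0.003155 A
P_R3 = I² × R3 = (0.003155)² × 695 = 0.006916 W

6.92 mW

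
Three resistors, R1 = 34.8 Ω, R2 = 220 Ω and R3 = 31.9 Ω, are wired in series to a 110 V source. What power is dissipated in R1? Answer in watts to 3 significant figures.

5.12 W

In a series string the same current flows through every resistor — find that current, then P = I²R for the one we want.
R_total = 34.8 + 220 + 31.9 = 286.7 Ω
I = V / R_total = 110 / 286.7 = 0.3837 A
P_R1 = I² × R1 = (0.3837)² × 34.8 = 5.123 W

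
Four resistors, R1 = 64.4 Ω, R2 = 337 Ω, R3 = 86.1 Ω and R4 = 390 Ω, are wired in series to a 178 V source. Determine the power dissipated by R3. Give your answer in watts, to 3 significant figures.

In a series string the same current flows through every resistor — find that current, then P = I²R for the one we want.
R_total = 64.4 + 337 + 86.1 + 390 = 877.5 Ω
I = V / R_total = 178 / 877.5 = 0.2028 A
P_R3 = I² × R3 = (0.2028)² × 86.1 = 3.543 W

3.54 W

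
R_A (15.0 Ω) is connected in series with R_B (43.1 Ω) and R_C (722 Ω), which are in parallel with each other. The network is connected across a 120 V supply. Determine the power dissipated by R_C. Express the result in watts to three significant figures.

Replace R_B and R_C with their parallel equivalent so the circuit becomes R_A in series with R_p.
R_p = (43.1×722)/(43.1+722) = 40.67 Ω
R_total = 15.0 + 40.67 = 55.67 Ω
I = V / R_total = 120 / 55.67 = 2.155 A
Voltage across the parallel pair: V_p = I × R_p = 2.155 × 40.67 = 87.67 V
R_C is across V_p, so use P = V²/R for that branch.
P_R_C = (87.67)² / 722 = 10.64 W

10.6 W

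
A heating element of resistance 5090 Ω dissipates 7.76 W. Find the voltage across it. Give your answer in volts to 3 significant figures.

Rearranging the power relation for the two known quantities gives V = √(P R).
V = √(7.76 × 5090) = 198.7 V

199 V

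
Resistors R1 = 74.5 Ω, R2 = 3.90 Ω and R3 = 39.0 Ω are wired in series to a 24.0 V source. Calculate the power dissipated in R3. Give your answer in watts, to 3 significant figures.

1.63 W

Every series element carries the same I. Get I from the total resistance, then P = I² × R3.
R_total = 74.5 + 3.90 + 39.0 = 117.4 Ω
I = V / R_total = 24.0 / 117.4 = 0.2044 A
P_R3 = I² × R3 = (0.2044)² × 39.0 = 1.630 W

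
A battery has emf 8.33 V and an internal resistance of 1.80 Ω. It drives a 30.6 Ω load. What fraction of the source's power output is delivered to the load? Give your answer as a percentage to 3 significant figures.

Efficiency is P_load / P_total. With a series r and R sharing the same I, P = I²R for each, so η = R/(R+r).
η = R / (R + r) = 30.6 / (30.6 + 1.80) = 0.9444

94.4 %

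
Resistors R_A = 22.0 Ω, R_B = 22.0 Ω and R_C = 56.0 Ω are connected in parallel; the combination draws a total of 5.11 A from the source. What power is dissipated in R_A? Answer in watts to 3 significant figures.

The branches share the same voltage, but only the total current is given — find V from the equivalent resistance first.
1/R_eq = 1/22.0 + 1/22.0 + 1/56.0 ⇒ R_eq = 9.194 Ω
V = I_total × R_eq = 5.110 × 9.194 = 46.98 V
P_R_A = V² / R_A = (46.98)² / 22.0 = 100.3 W

100 W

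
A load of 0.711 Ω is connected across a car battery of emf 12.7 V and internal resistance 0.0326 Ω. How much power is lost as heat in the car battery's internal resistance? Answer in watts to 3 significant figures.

9.51 W

The internal resistance carries the same current as the load; P_int = I²r.
I = ε / (r + R) = 12.7 / (0.0326 + 0.711) = 17.08 A
P_int = I² r = (17.08)² × 0.0326 = 9.509 W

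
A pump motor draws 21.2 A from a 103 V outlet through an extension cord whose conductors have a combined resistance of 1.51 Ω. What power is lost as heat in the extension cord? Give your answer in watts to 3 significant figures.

Line loss is just I²R for the cable — we know both I and R_line directly.
The extension cord carries the full 21.2 A.
P_line = I² R_line = (21.20)² × 1.51 = 678.7 W

679 W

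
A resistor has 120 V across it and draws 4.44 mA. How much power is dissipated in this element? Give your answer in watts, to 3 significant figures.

0.533 W

Both the voltage across and the current through the element are known, so P = V I applies directly.
P = 120 V × 0.004440 A = 0.5328 W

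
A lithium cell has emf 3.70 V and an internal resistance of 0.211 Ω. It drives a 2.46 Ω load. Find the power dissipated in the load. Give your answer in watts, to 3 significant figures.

Load and internal resistance form a series loop — compute the loop current, then the load power via I²R.
I = ε / (r + R) = 3.70 / (0.211 + 2.46) = 1.385 A
P_load = I² R = (1.385)² × 2.46 = 4.721 W

4.72 W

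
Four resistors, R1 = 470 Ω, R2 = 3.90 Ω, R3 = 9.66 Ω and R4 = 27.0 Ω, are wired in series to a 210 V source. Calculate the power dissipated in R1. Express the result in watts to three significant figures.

Every series element carries the same I. Get I from the total resistance, then P = I² × R1.
R_total = 470 + 3.90 + 9.66 + 27.0 = 510.6 Ω
I = V / R_total = 210 / 510.6 = 0.4113 A
P_R1 = I² × R1 = (0.4113)² × 470 = 79.51 W

79.5 W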